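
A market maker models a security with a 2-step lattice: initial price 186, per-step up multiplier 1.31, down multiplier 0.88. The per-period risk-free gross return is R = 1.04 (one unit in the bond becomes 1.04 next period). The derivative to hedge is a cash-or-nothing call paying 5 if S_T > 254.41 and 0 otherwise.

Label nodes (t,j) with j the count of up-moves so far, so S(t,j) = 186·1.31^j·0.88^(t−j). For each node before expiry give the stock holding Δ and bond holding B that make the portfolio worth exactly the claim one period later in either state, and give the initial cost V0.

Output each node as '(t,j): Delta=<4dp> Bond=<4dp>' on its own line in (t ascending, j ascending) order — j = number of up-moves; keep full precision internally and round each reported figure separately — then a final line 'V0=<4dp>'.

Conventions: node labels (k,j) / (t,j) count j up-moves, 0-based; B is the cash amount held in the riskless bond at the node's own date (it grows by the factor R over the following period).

Under the risk-neutral measure, an up-move has probability p* = (R−d)/(u−d) = 0.3721 and values discount at R = 1.04.
Payoffs at expiry: V(2,0)=0.0000, V(2,1)=0.0000, V(2,2)=5.0000
(1,0): S=163.6800. Δ = (V_up−V_dn)/(S_up−S_dn) = (0.0000−0.0000)/(214.4208−144.0384) = 0.0000. V = [p*·0.0000 + (1−p*)·0.0000]/1.04 = 0.0000. B = V − Δ·S = 0.0000.
(1,1): S=243.6600. Δ = (V_up−V_dn)/(S_up−S_dn) = (5.0000−0.0000)/(319.1946−214.4208) = 0.0477. V = [p*·5.0000 + (1−p*)·0.0000]/1.04 = 1.7889. B = V − Δ·S = -9.8390.
(0,0): S=186.0000. Δ = (V_up−V_dn)/(S_up−S_dn) = (1.7889−0.0000)/(243.6600−163.6800) = 0.0224. V = [p*·1.7889 + (1−p*)·0.0000]/1.04 = 0.6400. B = V − Δ·S = -3.5202.
Sanity check at the root: Δ(0,0)·S0 + B(0,0) reproduces V0 = 0.6400.

(0,0): Delta=0.0224 Bond=-3.5202
(1,0): Delta=0.0000 Bond=0.0000
(1,1): Delta=0.0477 Bond=-9.8390
V0=0.6400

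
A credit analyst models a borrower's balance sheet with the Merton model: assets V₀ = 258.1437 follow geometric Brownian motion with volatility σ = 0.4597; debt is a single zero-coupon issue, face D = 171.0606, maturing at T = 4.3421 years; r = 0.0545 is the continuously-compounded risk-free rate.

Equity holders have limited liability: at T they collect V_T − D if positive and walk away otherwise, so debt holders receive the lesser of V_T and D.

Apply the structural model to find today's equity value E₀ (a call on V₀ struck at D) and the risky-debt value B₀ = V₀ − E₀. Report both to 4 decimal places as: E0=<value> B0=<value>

Equity is a call on the firm's assets struck at D = 171.0606:
d₁ = [ln(V₀/D) + (r + σ²/2)T] / (σ√T)
   = [ln(258.1437/171.0606) + (0.0545 + 0.5·0.4597²)·4.3421] / (0.4597·√4.3421)
   = [0.411499 + 0.695440] / 0.957909 = 1.155577
d₂ = d₁ − σ√T = 1.155577 − 0.957909 = 0.197668
N(d₁) = 0.876073,  N(d₂) = 0.578347,  e^(−rT) = 0.789272
E₀ = V₀·N(d₁) − D·e^(−rT)·N(d₂)
   = 258.1437·0.876073 − 171.0606·0.789272·0.578347 = 148.068089
B₀ = V₀ − E₀ = 258.1437 − 148.068089 = 110.075611

E0=148.0681 B0=110.0756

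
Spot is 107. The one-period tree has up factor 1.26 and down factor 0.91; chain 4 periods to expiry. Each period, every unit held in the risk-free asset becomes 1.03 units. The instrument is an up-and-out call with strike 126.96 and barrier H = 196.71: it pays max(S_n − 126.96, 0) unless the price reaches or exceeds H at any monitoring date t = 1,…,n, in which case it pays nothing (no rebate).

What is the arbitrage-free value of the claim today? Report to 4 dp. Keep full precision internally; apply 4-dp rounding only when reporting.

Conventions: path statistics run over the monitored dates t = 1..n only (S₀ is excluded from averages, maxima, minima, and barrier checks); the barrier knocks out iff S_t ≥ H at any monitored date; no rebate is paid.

Set p* = 0.3429 (from d < R < u); the path-dependent value is the discounted p*-expectation over all price paths.
Enumerate all 2^4 = 16 price paths (U = up ×1.26, D = down ×0.91); each path with k up-moves has probability p*^k·(1−p*)^(4−k).
DDDD: M=97.3700, payoff=0.0000, prob=0.186483
UDDD: M=134.8200, payoff=0.0000, prob=0.097295
DUDD: M=122.6862, payoff=0.0000, prob=0.097295
UUDD: M=169.8732, payoff=13.7120, prob=0.050763
DDUD: M=111.6444, payoff=0.0000, prob=0.097295
UDUD: M=154.5846, payoff=13.7120, prob=0.050763
DUUD: M=154.5846, payoff=13.7120, prob=0.050763
UUUD: M=214.0402, payoff=0.0000, prob=0.026485
DDDU: M=101.5964, payoff=0.0000, prob=0.097295
UDDU: M=140.6720, payoff=13.7120, prob=0.050763
DUDU: M=140.6720, payoff=13.7120, prob=0.050763
UUDU: M=194.7766, payoff=67.8166, prob=0.026485
DDUU: M=140.6720, payoff=13.7120, prob=0.050763
UDUU: M=194.7766, payoff=67.8166, prob=0.026485
DUUU: M=194.7766, payoff=67.8166, prob=0.026485
UUUU: M=269.6907, payoff=0.0000, prob=0.013818
Price = Σ prob·payoff / R^4 = 9.564722 / 1.125509 = 8.4981

price = 8.4981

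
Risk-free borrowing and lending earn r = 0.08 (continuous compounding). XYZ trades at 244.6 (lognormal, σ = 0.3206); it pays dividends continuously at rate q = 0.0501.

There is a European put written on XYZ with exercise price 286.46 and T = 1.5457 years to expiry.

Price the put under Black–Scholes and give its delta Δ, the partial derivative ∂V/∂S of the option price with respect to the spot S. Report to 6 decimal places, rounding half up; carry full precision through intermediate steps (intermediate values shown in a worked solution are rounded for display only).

σ√T = 0.3206·√1.5457 = 0.398590
d₁ = (ln(S/K) + (r−q+σ²/2)T) / (σ√T) = (ln(244.6/286.46) + (0.08−0.0501+0.3206²/2)·1.5457) / 0.398590 = (-0.157975 + 0.125653) / 0.398590 = -0.081089
d₂ = d₁ − σ√T = -0.081089 − 0.398590 = -0.479679
e^{−rT} = 0.883684
e^{−qT} = 0.925483
N(−d₁) = 0.532315,  N(−d₂) = 0.684272
Put price V = K·e^{−rT}·N(−d₂) − S·e^{−qT}·N(−d₁) = 173.216698 − 120.501707 = 52.714992
Δ = −e^{−qT}·N(−d₁) = -0.492648

price = 52.714992
Δ = -0.492648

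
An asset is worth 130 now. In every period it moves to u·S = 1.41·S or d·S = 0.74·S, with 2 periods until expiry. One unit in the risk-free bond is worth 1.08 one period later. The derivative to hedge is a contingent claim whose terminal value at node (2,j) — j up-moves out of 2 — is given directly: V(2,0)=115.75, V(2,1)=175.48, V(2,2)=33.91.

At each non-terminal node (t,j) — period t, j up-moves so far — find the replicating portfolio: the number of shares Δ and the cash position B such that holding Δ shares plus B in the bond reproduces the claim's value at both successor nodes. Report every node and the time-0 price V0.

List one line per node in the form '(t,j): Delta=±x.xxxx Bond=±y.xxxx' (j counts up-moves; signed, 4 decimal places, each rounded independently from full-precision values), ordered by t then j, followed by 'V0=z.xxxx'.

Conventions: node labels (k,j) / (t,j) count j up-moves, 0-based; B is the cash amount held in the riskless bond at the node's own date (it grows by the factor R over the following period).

Under the risk-neutral measure, an up-move has probability p* = (R−d)/(u−d) = 0.5075 and values discount at R = 1.08.
Terminal payoffs: V(2,0)=115.7500, V(2,1)=175.4800, V(2,2)=33.9100
  t=1,j=0: stock 96.2000 → up 135.6420 (V=175.4800), down 71.1880 (V=115.7500). Price 135.2414; hedge Δ=0.9267, bond B=46.0922.
  t=1,j=1: stock 183.3000 → up 258.4530 (V=33.9100), down 135.6420 (V=175.4800). Price 95.9616; hedge Δ=-1.1527, bond B=307.2601.
  t=0,j=0: stock 130.0000 → up 183.3000 (V=95.9616), down 96.2000 (V=135.2414). Price 106.7670; hedge Δ=-0.4510, bond B=165.3937.
Verification: the root portfolio costs Δ(0,0)·S0 + B(0,0) = 106.7670, matching V0.

(0,0): Delta=-0.4510 Bond=165.3937
(1,0): Delta=0.9267 Bond=46.0922
(1,1): Delta=-1.1527 Bond=307.2601
V0=106.7670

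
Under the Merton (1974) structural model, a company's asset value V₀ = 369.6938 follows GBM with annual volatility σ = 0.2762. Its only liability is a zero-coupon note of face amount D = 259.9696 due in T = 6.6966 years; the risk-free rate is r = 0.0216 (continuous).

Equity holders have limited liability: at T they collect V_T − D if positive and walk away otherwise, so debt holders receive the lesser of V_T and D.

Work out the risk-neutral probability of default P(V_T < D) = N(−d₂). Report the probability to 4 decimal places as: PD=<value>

PD=0.3678

With assets at 369.6938 and a single debt payment of 259.9696 at 6.6966 years:
d₁ = [ln(V₀/D) + (r + σ²/2)T] / (σ√T)
   = [ln(369.6938/259.9696) + (0.0216 + 0.5·0.2762²)·6.6966] / (0.2762·√6.6966)
   = [0.352110 + 0.400076] / 0.714745 = 1.052386
d₂ = d₁ − σ√T = 1.052386 − 0.714745 = 0.337641
risk-neutral PD = N(−d₂) = N(-0.337641) = 0.367817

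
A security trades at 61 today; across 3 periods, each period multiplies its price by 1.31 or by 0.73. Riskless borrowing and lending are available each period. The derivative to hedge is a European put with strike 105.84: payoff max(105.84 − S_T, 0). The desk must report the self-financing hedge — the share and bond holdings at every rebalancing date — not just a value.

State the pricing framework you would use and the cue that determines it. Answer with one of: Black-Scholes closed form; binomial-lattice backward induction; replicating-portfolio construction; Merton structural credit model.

framework: replicating-portfolio construction

Key observation: since the answer must list Δ and B at each node of the 1.31/0.73 lattice on 61, the replicating-portfolio method — solving the two-state system at every node — is the one that applies.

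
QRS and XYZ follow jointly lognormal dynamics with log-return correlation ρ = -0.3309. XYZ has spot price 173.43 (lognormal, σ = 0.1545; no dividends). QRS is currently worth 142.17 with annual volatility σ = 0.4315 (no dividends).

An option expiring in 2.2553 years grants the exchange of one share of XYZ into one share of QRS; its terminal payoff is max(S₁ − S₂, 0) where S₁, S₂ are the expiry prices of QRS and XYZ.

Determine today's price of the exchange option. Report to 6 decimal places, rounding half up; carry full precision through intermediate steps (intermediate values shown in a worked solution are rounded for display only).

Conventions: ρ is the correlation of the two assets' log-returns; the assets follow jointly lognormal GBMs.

σ_eff = √(σ₁² + σ₂² − 2ρσ₁σ₂) = √(0.4315² + 0.1545² − 2·-0.3309·0.4315·0.1545) = 0.504165
d₁ = (ln(S₁/S₂) + (q₂ − q₁ + σ_eff²/2)T) / (σ_eff√T) = (ln(142.17/173.43) + (0.0 − 0.0 + 0.127091)·2.2553) / 0.757138 = 0.116067
d₂ = d₁ − σ_eff√T = 0.116067 − 0.757138 = -0.641071
N(d₁) = 0.546200,  N(d₂) = 0.260738
V = S₁·e^{−q₁T}·N(d₁) − S₂·e^{−q₂T}·N(d₂) = 77.653271 − 45.219818 = 32.433453
Key observation: no risk-free rate is needed — with the second asset as numeraire the exchange option is a call on the ratio S₁/S₂, and r cancels out of the value.

exchange price = 32.433453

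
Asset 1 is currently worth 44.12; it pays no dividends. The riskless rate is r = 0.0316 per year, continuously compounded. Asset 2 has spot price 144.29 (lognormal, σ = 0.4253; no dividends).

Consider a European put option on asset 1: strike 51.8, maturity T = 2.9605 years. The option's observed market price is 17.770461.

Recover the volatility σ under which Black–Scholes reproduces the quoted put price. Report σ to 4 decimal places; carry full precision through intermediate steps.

sigma = 0.5355

At σ = 0.5355 the Black–Scholes value reproduces the quote:
σ√T = 0.5355·√2.9605 = 0.921387
d₁ = (ln(S/K) + (r+σ²/2)T) / (σ√T) = (ln(44.12/51.8) + (0.0316+0.5355²/2)·2.9605) / 0.921387 = (-0.160477 + 0.518029) / 0.921387 = 0.388058
d₂ = d₁ − σ√T = 0.388058 − 0.921387 = -0.533329
e^{−rT} = 0.910691
N(−d₁) = 0.348986,  N(−d₂) = 0.703097
V = K·e^{−rT}·N(−d₂) − S·N(−d₁) = 33.167745 − 15.397284 = 17.770461 (the quoted price), and the Black–Scholes price is strictly increasing in σ, so σ is unique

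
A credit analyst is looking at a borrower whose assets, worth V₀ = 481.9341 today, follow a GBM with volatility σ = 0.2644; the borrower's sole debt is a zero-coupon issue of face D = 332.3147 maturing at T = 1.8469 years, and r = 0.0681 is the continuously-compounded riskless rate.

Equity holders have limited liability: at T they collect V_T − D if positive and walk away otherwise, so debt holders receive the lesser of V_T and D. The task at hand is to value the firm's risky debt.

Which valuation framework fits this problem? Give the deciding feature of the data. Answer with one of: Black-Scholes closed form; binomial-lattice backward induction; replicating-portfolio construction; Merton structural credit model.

Key observation: the asked-for credit quantity lives on the firm's capital structure — asset value, asset volatility, debt face 332.3147 — which is the structural model's domain.

framework: Merton structural credit model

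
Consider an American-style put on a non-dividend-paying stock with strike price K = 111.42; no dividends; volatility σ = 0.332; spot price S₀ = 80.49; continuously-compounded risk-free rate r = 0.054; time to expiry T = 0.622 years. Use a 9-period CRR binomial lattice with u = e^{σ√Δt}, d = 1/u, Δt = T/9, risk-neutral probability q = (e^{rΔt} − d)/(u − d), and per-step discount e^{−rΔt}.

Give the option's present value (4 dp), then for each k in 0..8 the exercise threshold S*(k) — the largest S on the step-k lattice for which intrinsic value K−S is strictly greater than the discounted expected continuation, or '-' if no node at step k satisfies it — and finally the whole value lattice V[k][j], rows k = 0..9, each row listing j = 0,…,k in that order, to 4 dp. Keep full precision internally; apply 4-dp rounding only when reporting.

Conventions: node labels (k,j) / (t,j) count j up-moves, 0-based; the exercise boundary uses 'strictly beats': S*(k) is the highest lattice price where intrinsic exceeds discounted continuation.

price = 30.9300
boundary = 80.4900 73.7627 80.4900 73.7627 80.4900 73.7627 80.4900 87.8308 95.8411
tree:
30.9300
37.6573 24.3762
43.8223 30.9300 17.9939
49.4720 37.6573 24.0010 12.1115
54.6496 43.8223 30.9300 17.2402 7.0650
59.3944 49.4720 37.6573 23.6180 10.9808 3.1957
63.7427 54.6496 43.8223 30.9300 16.4707 5.5640 0.8473
67.7275 59.3944 49.4720 37.6573 23.5892 9.4636 1.6996 0.0000
71.3793 63.7427 54.6496 43.8223 30.9300 15.5789 3.4091 0.0000 0.0000
74.7258 67.7275 59.3944 49.4720 37.6573 23.5892 6.8380 0.0000 0.0000 0.0000

Δt=0.06911, u=1.09120, d=0.91642, q=0.49959, disc=e^(-rΔt)=0.99627
k=9 terminal: V=max(K-S,0) → 74.7258 67.7275 59.3944 49.4720 37.6573 23.5892 6.8380 0.0000 0.0000 0.0000
k=8: j=0 S=40.0407 intr=71.3793 cont=70.9642 V=71.3793[EX]; j=1 S=47.6773 intr=63.7427 cont=63.3276 V=63.7427[EX]; j=2 S=56.7704 intr=54.6496 cont=54.2346 V=54.6496[EX]; j=3 S=67.5977 intr=43.8223 cont=43.4072 V=43.8223[EX]; j=4 S=80.4900 intr=30.9300 cont=30.5150 V=30.9300[EX]; j=5 S=95.8411 intr=15.5789 cont=15.1638 V=15.5789[EX]; j=6 S=114.1200 intr=0.0000 cont=3.4091 V=3.4091[hold]; j=7 S=135.8851 intr=0.0000 cont=0.0000 V=0.0000[hold]; j=8 S=161.8012 intr=0.0000 cont=0.0000 V=0.0000[hold]  S*(8)=95.8411
k=7: j=0 S=43.6925 intr=67.7275 cont=67.3124 V=67.7275[EX]; j=1 S=52.0256 intr=59.3944 cont=58.9794 V=59.3944[EX]; j=2 S=61.9480 intr=49.4720 cont=49.0570 V=49.4720[EX]; j=3 S=73.7627 intr=37.6573 cont=37.2422 V=37.6573[EX]; j=4 S=87.8308 intr=23.5892 cont=23.1741 V=23.5892[EX]; j=5 S=104.5820 intr=6.8380 cont=9.4636 V=9.4636[hold]; j=6 S=124.5280 intr=0.0000 cont=1.6996 V=1.6996[hold]; j=7 S=148.2780 intr=0.0000 cont=0.0000 V=0.0000[hold]  S*(7)=87.8308
k=6: j=0 S=47.6773 intr=63.7427 cont=63.3276 V=63.7427[EX]; j=1 S=56.7704 intr=54.6496 cont=54.2346 V=54.6496[EX]; j=2 S=67.5977 intr=43.8223 cont=43.4072 V=43.8223[EX]; j=3 S=80.4900 intr=30.9300 cont=30.5150 V=30.9300[EX]; j=4 S=95.8411 intr=15.5789 cont=16.4707 V=16.4707[hold]; j=5 S=114.1200 intr=0.0000 cont=5.5640 V=5.5640[hold]; j=6 S=135.8851 intr=0.0000 cont=0.8473 V=0.8473[hold]  S*(6)=80.4900
k=5: j=0 S=52.0256 intr=59.3944 cont=58.9794 V=59.3944[EX]; j=1 S=61.9480 intr=49.4720 cont=49.0570 V=49.4720[EX]; j=2 S=73.7627 intr=37.6573 cont=37.2422 V=37.6573[EX]; j=3 S=87.8308 intr=23.5892 cont=23.6180 V=23.6180[hold]; j=4 S=104.5820 intr=6.8380 cont=10.9808 V=10.9808[hold]; j=5 S=124.5280 intr=0.0000 cont=3.1957 V=3.1957[hold]  S*(5)=73.7627
k=4: j=0 S=56.7704 intr=54.6496 cont=54.2346 V=54.6496[EX]; j=1 S=67.5977 intr=43.8223 cont=43.4072 V=43.8223[EX]; j=2 S=80.4900 intr=30.9300 cont=30.5293 V=30.9300[EX]; j=3 S=95.8411 intr=15.5789 cont=17.2402 V=17.2402[hold]; j=4 S=114.1200 intr=0.0000 cont=7.0650 V=7.0650[hold]  S*(4)=80.4900
k=3: j=0 S=61.9480 intr=49.4720 cont=49.0570 V=49.4720[EX]; j=1 S=73.7627 intr=37.6573 cont=37.2422 V=37.6573[EX]; j=2 S=87.8308 intr=23.5892 cont=24.0010 V=24.0010[hold]; j=3 S=104.5820 intr=6.8380 cont=12.1115 V=12.1115[hold]  S*(3)=73.7627
k=2: j=0 S=67.5977 intr=43.8223 cont=43.4072 V=43.8223[EX]; j=1 S=80.4900 intr=30.9300 cont=30.7199 V=30.9300[EX]; j=2 S=95.8411 intr=15.5789 cont=17.9939 V=17.9939[hold]  S*(2)=80.4900
k=1: j=0 S=73.7627 intr=37.6573 cont=37.2422 V=37.6573[EX]; j=1 S=87.8308 intr=23.5892 cont=24.3762 V=24.3762[hold]  S*(1)=73.7627
k=0: j=0 S=80.4900 intr=30.9300 cont=30.9067 V=30.9300[EX]  S*(0)=80.4900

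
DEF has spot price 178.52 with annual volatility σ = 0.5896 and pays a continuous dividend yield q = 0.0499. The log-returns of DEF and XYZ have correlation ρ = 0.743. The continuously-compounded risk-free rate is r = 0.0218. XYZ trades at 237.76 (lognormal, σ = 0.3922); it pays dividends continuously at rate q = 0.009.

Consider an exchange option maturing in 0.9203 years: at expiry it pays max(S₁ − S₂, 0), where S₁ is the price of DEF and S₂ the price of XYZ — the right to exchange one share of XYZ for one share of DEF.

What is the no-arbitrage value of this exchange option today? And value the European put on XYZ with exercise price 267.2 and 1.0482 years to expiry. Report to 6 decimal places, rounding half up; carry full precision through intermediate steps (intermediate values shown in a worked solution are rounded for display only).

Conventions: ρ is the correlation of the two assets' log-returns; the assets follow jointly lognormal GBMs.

σ_eff = √(σ₁² + σ₂² − 2ρσ₁σ₂) = √(0.5896² + 0.3922² − 2·0.743·0.5896·0.3922) = 0.397272
d₁ = (ln(S₁/S₂) + (q₂ − q₁ + σ_eff²/2)T) / (σ_eff√T) = (ln(178.52/237.76) + (0.009 − 0.0499 + 0.078912)·0.9203) / 0.381112 = -0.660117
d₂ = d₁ − σ_eff√T = -0.660117 − 0.381112 = -1.041229
N(d₁) = 0.254589,  N(d₂) = 0.148885
V = S₁·e^{−q₁T}·N(d₁) − S₂·e^{−q₂T}·N(d₂) = 43.409314 − 35.106832 = 8.302482
[vanilla: XYZ put K=267.2]
σ√T = 0.3922·√1.0482 = 0.401541
d₁ = (ln(S/K) + (r−q+σ²/2)T) / (σ√T) = (ln(237.76/267.2) + (0.0218−0.009+0.3922²/2)·1.0482) / 0.401541 = (-0.116736 + 0.094034) / 0.401541 = -0.056535
d₂ = d₁ − σ√T = -0.056535 − 0.401541 = -0.458076
e^{−rT} = 0.977408
e^{−qT} = 0.990611
N(−d₁) = 0.522542,  N(−d₂) = 0.676551
price = K·e^{−rT}·N(−d₂) − S·e^{−qT}·N(−d₁) = 176.690460 − 123.073117 = 53.617343

exchange price = 8.302482
price(XYZ put K=267.2) = 53.617343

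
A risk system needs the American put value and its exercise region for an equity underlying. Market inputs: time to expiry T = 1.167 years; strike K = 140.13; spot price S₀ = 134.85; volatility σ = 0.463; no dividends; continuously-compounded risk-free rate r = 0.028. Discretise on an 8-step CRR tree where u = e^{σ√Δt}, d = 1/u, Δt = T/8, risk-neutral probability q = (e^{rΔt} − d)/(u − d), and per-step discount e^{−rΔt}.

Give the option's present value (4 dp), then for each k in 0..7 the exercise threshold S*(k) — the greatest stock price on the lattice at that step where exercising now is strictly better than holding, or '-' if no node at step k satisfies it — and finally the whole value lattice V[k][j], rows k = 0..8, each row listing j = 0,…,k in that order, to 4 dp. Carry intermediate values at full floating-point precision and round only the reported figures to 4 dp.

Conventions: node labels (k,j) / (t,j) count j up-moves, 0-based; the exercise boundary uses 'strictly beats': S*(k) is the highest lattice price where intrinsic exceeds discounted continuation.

Δt=0.14588, u=1.19344, d=0.83792, q=0.46742, disc=e^(-rΔt)=0.99592
k=8 terminal: V=max(K-S,0) → 107.3613 93.4580 73.6555 45.4512 5.2800 0.0000 0.0000 0.0000 0.0000
k=7: j=0 S=39.1073 intr=101.0227 cont=100.4515 V=101.0227[EX]; j=1 S=55.7001 intr=84.4299 cont=83.8587 V=84.4299[EX]; j=2 S=79.3330 intr=60.7970 cont=60.2258 V=60.7970[EX]; j=3 S=112.9931 intr=27.1369 cont=26.5657 V=27.1369[EX]; j=4 S=160.9348 intr=0.0000 cont=2.8006 V=2.8006[hold]; j=5 S=229.2176 intr=0.0000 cont=0.0000 V=0.0000[hold]; j=6 S=326.4721 intr=0.0000 cont=0.0000 V=0.0000[hold]; j=7 S=464.9906 intr=0.0000 cont=0.0000 V=0.0000[hold]  S*(7)=112.9931
k=6: j=0 S=46.6720 intr=93.4580 cont=92.8868 V=93.4580[EX]; j=1 S=66.4745 intr=73.6555 cont=73.0843 V=73.6555[EX]; j=2 S=94.6788 intr=45.4512 cont=44.8800 V=45.4512[EX]; j=3 S=134.8500 intr=5.2800 cont=15.6974 V=15.6974[hold]; j=4 S=192.0653 intr=0.0000 cont=1.4855 V=1.4855[hold]; j=5 S=273.5565 intr=0.0000 cont=0.0000 V=0.0000[hold]; j=6 S=389.6235 intr=0.0000 cont=0.0000 V=0.0000[hold]  S*(6)=94.6788
k=5: j=0 S=55.7001 intr=84.4299 cont=83.8587 V=84.4299[EX]; j=1 S=79.3330 intr=60.7970 cont=60.2258 V=60.7970[EX]; j=2 S=112.9931 intr=27.1369 cont=31.4151 V=31.4151[hold]; j=3 S=160.9348 intr=0.0000 cont=9.0176 V=9.0176[hold]; j=4 S=229.2176 intr=0.0000 cont=0.7879 V=0.7879[hold]; j=5 S=326.4721 intr=0.0000 cont=0.0000 V=0.0000[hold]  S*(5)=79.3330
k=4: j=0 S=66.4745 intr=73.6555 cont=73.0843 V=73.6555[EX]; j=1 S=94.6788 intr=45.4512 cont=46.8716 V=46.8716[hold]; j=2 S=134.8500 intr=5.2800 cont=20.8607 V=20.8607[hold]; j=3 S=192.0653 intr=0.0000 cont=5.1498 V=5.1498[hold]; j=4 S=273.5565 intr=0.0000 cont=0.4179 V=0.4179[hold]  S*(4)=66.4745
k=3: j=0 S=79.3330 intr=60.7970 cont=60.8870 V=60.8870[hold]; j=1 S=112.9931 intr=27.1369 cont=34.5721 V=34.5721[hold]; j=2 S=160.9348 intr=0.0000 cont=13.4621 V=13.4621[hold]; j=3 S=229.2176 intr=0.0000 cont=2.9261 V=2.9261[hold]  S*(3)=-
k=2: j=0 S=94.6788 intr=45.4512 cont=48.3889 V=48.3889[hold]; j=1 S=134.8500 intr=5.2800 cont=24.6042 V=24.6042[hold]; j=2 S=192.0653 intr=0.0000 cont=8.5025 V=8.5025[hold]  S*(2)=-
k=1: j=0 S=112.9931 intr=27.1369 cont=37.1196 V=37.1196[hold]; j=1 S=160.9348 intr=0.0000 cont=17.0084 V=17.0084[hold]  S*(1)=-
k=0: j=0 S=134.8500 intr=5.2800 cont=27.6063 V=27.6063[hold]  S*(0)=-

price = 27.6063
boundary = - - - - 66.4745 79.3330 94.6788 112.9931
tree:
27.6063
37.1196 17.0084
48.3889 24.6042 8.5025
60.8870 34.5721 13.4621 2.9261
73.6555 46.8716 20.8607 5.1498 0.4179
84.4299 60.7970 31.4151 9.0176 0.7879 0.0000
93.4580 73.6555 45.4512 15.6974 1.4855 0.0000 0.0000
101.0227 84.4299 60.7970 27.1369 2.8006 0.0000 0.0000 0.0000
107.3613 93.4580 73.6555 45.4512 5.2800 0.0000 0.0000 0.0000 0.0000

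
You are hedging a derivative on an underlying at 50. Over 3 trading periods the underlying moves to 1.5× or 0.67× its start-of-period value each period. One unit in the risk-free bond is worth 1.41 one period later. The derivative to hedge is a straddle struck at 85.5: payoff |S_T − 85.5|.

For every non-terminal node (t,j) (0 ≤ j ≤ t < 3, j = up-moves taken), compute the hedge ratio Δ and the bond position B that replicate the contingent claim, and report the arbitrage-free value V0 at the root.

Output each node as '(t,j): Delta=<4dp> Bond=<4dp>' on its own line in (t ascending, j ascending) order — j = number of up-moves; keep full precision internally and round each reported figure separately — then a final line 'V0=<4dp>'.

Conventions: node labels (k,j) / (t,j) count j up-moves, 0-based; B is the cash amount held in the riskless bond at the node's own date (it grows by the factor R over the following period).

The replicating-portfolio and risk-neutral prices coincide; use p* = (1.41−0.67)/(1.5−0.67) = 0.8916 for the latter.
Expiry values: V(3,0)=70.4618, V(3,1)=51.8325, V(3,2)=10.1250, V(3,3)=83.2500
Node (2,0) S=22.4450: V=(p*·51.8325+(1−p*)·70.4618)/1.41=38.1933; Δ=(51.8325−70.4618)/(33.6675−15.0382)=-1.0000; B=V−Δ·S=60.6383
Node (2,1) S=50.2500: V=(p*·10.1250+(1−p*)·51.8325)/1.41=10.3883; Δ=(10.1250−51.8325)/(75.3750−33.6675)=-1.0000; B=V−Δ·S=60.6383
Node (2,2) S=112.5000: V=(p*·83.2500+(1−p*)·10.1250)/1.41=53.4190; Δ=(83.2500−10.1250)/(168.7500−75.3750)=0.7831; B=V−Δ·S=-34.6834
Node (1,0) S=33.5000: V=(p*·10.3883+(1−p*)·38.1933)/1.41=9.5059; Δ=(10.3883−38.1933)/(50.2500−22.4450)=-1.0000; B=V−Δ·S=43.0059
Node (1,1) S=75.0000: V=(p*·53.4190+(1−p*)·10.3883)/1.41=34.5766; Δ=(53.4190−10.3883)/(112.5000−50.2500)=0.6913; B=V−Δ·S=-17.2676
Node (0,0) S=50.0000: V=(p*·34.5766+(1−p*)·9.5059)/1.41=22.5944; Δ=(34.5766−9.5059)/(75.0000−33.5000)=0.6041; B=V−Δ·S=-7.6113
As a check, the time-0 holding Δ(0,0)·S0 + B(0,0) comes to 22.5944 — exactly V0.

(0,0): Delta=0.6041 Bond=-7.6113
(1,0): Delta=-1.0000 Bond=43.0059
(1,1): Delta=0.6913 Bond=-17.2676
(2,0): Delta=-1.0000 Bond=60.6383
(2,1): Delta=-1.0000 Bond=60.6383
(2,2): Delta=0.7831 Bond=-34.6834
V0=22.5944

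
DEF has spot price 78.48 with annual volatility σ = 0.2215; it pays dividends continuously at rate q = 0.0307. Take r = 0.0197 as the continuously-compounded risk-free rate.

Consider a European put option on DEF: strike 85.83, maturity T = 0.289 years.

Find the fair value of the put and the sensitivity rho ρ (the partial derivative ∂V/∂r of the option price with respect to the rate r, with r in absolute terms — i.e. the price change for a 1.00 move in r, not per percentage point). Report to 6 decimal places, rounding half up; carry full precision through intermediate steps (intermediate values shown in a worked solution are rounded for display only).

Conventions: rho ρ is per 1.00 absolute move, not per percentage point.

price = 8.765724
ρ = -19.706660

σ√T = 0.2215·√0.289 = 0.119076
d₁ = (ln(S/K) + (r−q+σ²/2)T) / (σ√T) = (ln(78.48/85.83) + (0.0197−0.0307+0.2215²/2)·0.289) / 0.119076 = (-0.089525 + 0.003910) / 0.119076 = -0.718991
d₂ = d₁ − σ√T = -0.718991 − 0.119076 = -0.838067
e^{−rT} = 0.994323
e^{−qT} = 0.991167
N(−d₁) = 0.763927,  N(−d₂) = 0.799003
Put price V = K·e^{−rT}·N(−d₂) − S·e^{−qT}·N(−d₁) = 68.189133 − 59.423410 = 8.765724
ρ = −K·T·e^{−rT}·N(−d₂) = -19.706660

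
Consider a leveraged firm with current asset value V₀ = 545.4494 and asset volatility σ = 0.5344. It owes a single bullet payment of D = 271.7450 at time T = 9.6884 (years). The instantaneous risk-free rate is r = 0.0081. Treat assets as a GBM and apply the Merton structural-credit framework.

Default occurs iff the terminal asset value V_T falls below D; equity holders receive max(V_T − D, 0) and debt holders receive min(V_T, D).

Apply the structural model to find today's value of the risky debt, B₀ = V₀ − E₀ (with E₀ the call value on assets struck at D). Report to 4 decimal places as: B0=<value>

Work the structural quantities from V₀ = 545.4494 against face 271.7450:
d₁ = [ln(V₀/D) + (r + σ²/2)T] / (σ√T)
   = [ln(545.4494/271.7450) + (0.0081 + 0.5·0.5344²)·9.6884] / (0.5344·√9.6884)
   = [0.696746 + 1.461899] / 1.663384 = 1.297743
d₂ = d₁ − σ√T = 1.297743 − 1.663384 = -0.365641
N(d₁) = 0.902812,  N(d₂) = 0.357317,  e^(−rT) = 0.924524
E₀ = V₀·N(d₁) − D·e^(−rT)·N(d₂)
   = 545.4494·0.902812 − 271.7450·0.924524·0.357317 = 402.667994
B₀ = V₀ − E₀ = 545.4494 − 402.667994 = 142.781406

B0=142.7814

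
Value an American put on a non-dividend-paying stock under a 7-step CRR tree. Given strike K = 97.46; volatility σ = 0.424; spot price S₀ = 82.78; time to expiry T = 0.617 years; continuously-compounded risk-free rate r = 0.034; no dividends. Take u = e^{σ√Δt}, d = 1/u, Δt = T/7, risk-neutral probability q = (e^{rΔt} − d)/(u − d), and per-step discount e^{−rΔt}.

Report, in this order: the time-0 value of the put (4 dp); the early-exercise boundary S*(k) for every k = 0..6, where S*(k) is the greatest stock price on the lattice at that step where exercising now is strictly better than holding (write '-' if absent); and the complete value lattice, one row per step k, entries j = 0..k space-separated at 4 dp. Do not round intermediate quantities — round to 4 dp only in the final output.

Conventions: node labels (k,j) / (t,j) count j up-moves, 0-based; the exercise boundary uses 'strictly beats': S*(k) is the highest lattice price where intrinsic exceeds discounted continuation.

price = 19.5878
boundary = - - - 56.7437 64.3557 72.9888 82.7800
tree:
19.5878
25.9382 12.8434
33.1464 18.3057 7.0170
40.7163 25.1679 10.9997 2.7543
47.4280 33.1043 16.7432 4.8578 0.4969
53.3458 40.7163 24.4712 8.4911 0.9593 0.0000
58.5636 47.4280 33.1043 14.6800 1.8520 0.0000 0.0000
63.1643 53.3458 40.7163 24.4712 3.5753 0.0000 0.0000 0.0000

Δt=0.08814  u=1.13415  d=0.88172  q=0.48046  discount=0.99701
step 7 (expiry): payoffs max(K−S,0) = 63.1643 53.3458 40.7163 24.4712 3.5753 0.0000 0.0000 0.0000
step 6: (k=6,j=0): S=38.8964, K−S=58.5636, hold=58.2720 ⇒ V=58.5636 exercise | (k=6,j=1): S=50.0320, K−S=47.4280, hold=47.1363 ⇒ V=47.4280 exercise | (k=6,j=2): S=64.3557, K−S=33.1043, hold=32.8127 ⇒ V=33.1043 exercise | (k=6,j=3): S=82.7800, K−S=14.6800, hold=14.3884 ⇒ V=14.6800 exercise | (k=6,j=4): S=106.4790, K−S=0.0000, hold=1.8520 ⇒ V=1.8520 continue | (k=6,j=5): S=136.9628, K−S=0.0000, hold=0.0000 ⇒ V=0.0000 continue | (k=6,j=6): S=176.1738, K−S=0.0000, hold=0.0000 ⇒ V=0.0000 continue  boundary S*=82.7800
step 5: (k=5,j=0): S=44.1142, K−S=53.3458, hold=53.0541 ⇒ V=53.3458 exercise | (k=5,j=1): S=56.7437, K−S=40.7163, hold=40.4247 ⇒ V=40.7163 exercise | (k=5,j=2): S=72.9888, K−S=24.4712, hold=24.1796 ⇒ V=24.4712 exercise | (k=5,j=3): S=93.8847, K−S=3.5753, hold=8.4911 ⇒ V=8.4911 continue | (k=5,j=4): S=120.7629, K−S=0.0000, hold=0.9593 ⇒ V=0.9593 continue | (k=5,j=5): S=155.3360, K−S=0.0000, hold=0.0000 ⇒ V=0.0000 continue  boundary S*=72.9888
step 4: (k=4,j=0): S=50.0320, K−S=47.4280, hold=47.1363 ⇒ V=47.4280 exercise | (k=4,j=1): S=64.3557, K−S=33.1043, hold=32.8127 ⇒ V=33.1043 exercise | (k=4,j=2): S=82.7800, K−S=14.6800, hold=16.7432 ⇒ V=16.7432 continue | (k=4,j=3): S=106.4790, K−S=0.0000, hold=4.8578 ⇒ V=4.8578 continue | (k=4,j=4): S=136.9628, K−S=0.0000, hold=0.4969 ⇒ V=0.4969 continue  boundary S*=64.3557
step 3: (k=3,j=0): S=56.7437, K−S=40.7163, hold=40.4247 ⇒ V=40.7163 exercise | (k=3,j=1): S=72.9888, K−S=24.4712, hold=25.1679 ⇒ V=25.1679 continue | (k=3,j=2): S=93.8847, K−S=3.5753, hold=10.9997 ⇒ V=10.9997 continue | (k=3,j=3): S=120.7629, K−S=0.0000, hold=2.7543 ⇒ V=2.7543 continue  boundary S*=56.7437
step 2: (k=2,j=0): S=64.3557, K−S=33.1043, hold=33.1464 ⇒ V=33.1464 continue | (k=2,j=1): S=82.7800, K−S=14.6800, hold=18.3057 ⇒ V=18.3057 continue | (k=2,j=2): S=106.4790, K−S=0.0000, hold=7.0170 ⇒ V=7.0170 continue  boundary S*=-
step 1: (k=1,j=0): S=72.9888, K−S=24.4712, hold=25.9382 ⇒ V=25.9382 continue | (k=1,j=1): S=93.8847, K−S=3.5753, hold=12.8434 ⇒ V=12.8434 continue  boundary S*=-
step 0: (k=0,j=0): S=82.7800, K−S=14.6800, hold=19.5878 ⇒ V=19.5878 continue  boundary S*=-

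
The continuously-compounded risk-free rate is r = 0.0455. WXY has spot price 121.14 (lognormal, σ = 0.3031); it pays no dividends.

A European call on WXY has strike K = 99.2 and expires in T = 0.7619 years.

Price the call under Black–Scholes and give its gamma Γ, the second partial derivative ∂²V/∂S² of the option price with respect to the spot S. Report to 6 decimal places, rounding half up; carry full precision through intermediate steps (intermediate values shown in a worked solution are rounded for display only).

price = 28.239856
Γ = 0.007410

σ√T = 0.3031·√0.7619 = 0.264567
d₁ = (ln(S/K) + (r+σ²/2)T) / (σ√T) = (ln(121.14/99.2) + (0.0455+0.3031²/2)·0.7619) / 0.264567 = (0.199809 + 0.069664) / 0.264567 = 1.018546
d₂ = d₁ − σ√T = 1.018546 − 0.264567 = 0.753979
e^{−rT} = 0.965928
N(d₁) = 0.845791,  N(d₂) = 0.774569
Call price V = S·N(d₁) − K·e^{−rT}·N(d₂) = 102.459074 − 74.219219 = 28.239856
φ(d₁) = (1/√(2π))·e^{−d₁²/2} = 0.237484
Γ = φ(d₁) / (S·σ·√T) = 0.007410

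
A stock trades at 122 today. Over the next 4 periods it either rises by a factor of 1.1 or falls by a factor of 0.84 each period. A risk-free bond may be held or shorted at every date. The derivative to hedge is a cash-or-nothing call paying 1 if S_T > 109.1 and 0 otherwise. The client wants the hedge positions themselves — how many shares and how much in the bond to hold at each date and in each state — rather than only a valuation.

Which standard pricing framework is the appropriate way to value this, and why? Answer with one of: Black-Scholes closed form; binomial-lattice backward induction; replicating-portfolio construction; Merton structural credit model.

Key observation: the task asks for the hedge itself — share and bond holdings at every node of the 4-period tree on spot 122 with factors 1.1/0.84 — which is exactly what the replicating-portfolio construction produces.

framework: replicating-portfolio construction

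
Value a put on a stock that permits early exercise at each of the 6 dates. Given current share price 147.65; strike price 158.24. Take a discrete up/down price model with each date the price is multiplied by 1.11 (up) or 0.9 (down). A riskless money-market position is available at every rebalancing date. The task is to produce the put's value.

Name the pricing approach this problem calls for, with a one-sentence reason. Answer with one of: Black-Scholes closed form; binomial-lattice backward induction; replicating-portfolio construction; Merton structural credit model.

Key observation: early exercise of the strike-158.24 put must be checked at each of the 6 dates (spot 147.65), which forces a node-by-node comparison of intrinsic and continuation value backward from expiry.

framework: binomial-lattice backward induction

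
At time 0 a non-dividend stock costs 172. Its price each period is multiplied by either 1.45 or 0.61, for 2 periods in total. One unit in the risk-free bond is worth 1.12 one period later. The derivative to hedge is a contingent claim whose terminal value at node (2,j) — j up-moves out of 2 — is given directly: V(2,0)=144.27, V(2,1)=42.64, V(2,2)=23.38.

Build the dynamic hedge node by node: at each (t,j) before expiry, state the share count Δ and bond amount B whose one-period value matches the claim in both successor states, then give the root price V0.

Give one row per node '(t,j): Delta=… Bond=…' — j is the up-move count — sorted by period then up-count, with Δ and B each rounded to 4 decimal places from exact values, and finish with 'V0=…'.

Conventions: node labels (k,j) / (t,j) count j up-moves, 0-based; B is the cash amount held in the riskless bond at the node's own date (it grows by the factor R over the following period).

Under the risk-neutral measure, an up-move has probability p* = (R−d)/(u−d) = 0.6071 and values discount at R = 1.12.
Expiry values: V(2,0)=144.2700, V(2,1)=42.6400, V(2,2)=23.3800
(1,0): S=104.9200. Δ = (V_up−V_dn)/(S_up−S_dn) = (42.6400−144.2700)/(152.1340−64.0012) = -1.1531. V = [p*·42.6400 + (1−p*)·144.2700]/1.12 = 73.7197. B = V − Δ·S = 194.7078.
(1,1): S=249.4000. Δ = (V_up−V_dn)/(S_up−S_dn) = (23.3800−42.6400)/(361.6300−152.1340) = -0.0919. V = [p*·23.3800 + (1−p*)·42.6400]/1.12 = 27.6307. B = V − Δ·S = 50.5593.
(0,0): S=172.0000. Δ = (V_up−V_dn)/(S_up−S_dn) = (27.6307−73.7197)/(249.4000−104.9200) = -0.3190. V = [p*·27.6307 + (1−p*)·73.7197]/1.12 = 40.8367. B = V − Δ·S = 95.7045.
Verification: the root portfolio costs Δ(0,0)·S0 + B(0,0) = 40.8367, matching V0.

(0,0): Delta=-0.3190 Bond=95.7045
(1,0): Delta=-1.1531 Bond=194.7078
(1,1): Delta=-0.0919 Bond=50.5593
V0=40.8367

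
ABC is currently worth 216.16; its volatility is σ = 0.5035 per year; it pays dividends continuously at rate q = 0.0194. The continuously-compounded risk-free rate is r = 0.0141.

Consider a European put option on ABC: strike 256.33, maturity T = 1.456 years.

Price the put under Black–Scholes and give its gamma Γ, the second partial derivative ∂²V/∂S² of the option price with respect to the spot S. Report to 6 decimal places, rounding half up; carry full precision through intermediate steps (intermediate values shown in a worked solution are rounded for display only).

price = 77.813601
Γ = 0.002953

σ√T = 0.5035·√1.456 = 0.607547
d₁ = (ln(S/K) + (r−q+σ²/2)T) / (σ√T) = (ln(216.16/256.33) + (0.0141−0.0194+0.5035²/2)·1.456) / 0.607547 = (-0.170447 + 0.176840) / 0.607547 = 0.010523
d₂ = d₁ − σ√T = 0.010523 − 0.607547 = -0.597024
e^{−rT} = 0.979680
e^{−qT} = 0.972149
N(−d₁) = 0.495802,  N(−d₂) = 0.724754
Put price V = K·e^{−rT}·N(−d₂) − S·e^{−qT}·N(−d₁) = 182.001265 − 104.187665 = 77.813601
φ(d₁) = (1/√(2π))·e^{−d₁²/2} = 0.398920
Γ = e^{−qT}·φ(d₁) / (S·σ·√T) = 0.002953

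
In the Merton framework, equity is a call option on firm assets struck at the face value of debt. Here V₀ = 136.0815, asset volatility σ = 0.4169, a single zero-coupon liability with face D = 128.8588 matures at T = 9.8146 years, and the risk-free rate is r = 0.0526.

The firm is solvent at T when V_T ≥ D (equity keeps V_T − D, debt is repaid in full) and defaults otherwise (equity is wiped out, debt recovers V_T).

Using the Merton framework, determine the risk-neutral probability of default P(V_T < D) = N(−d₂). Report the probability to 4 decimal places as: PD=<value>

Apply the equity-as-call identities (strike 128.8588, horizon 9.8146 years):
d₁ = [ln(V₀/D) + (r + σ²/2)T] / (σ√T)
   = [ln(136.0815/128.8588) + (0.0526 + 0.5·0.4169²)·9.8146] / (0.4169·√9.8146)
   = [0.054537 + 1.369164] / 1.306075 = 1.090060
d₂ = d₁ − σ√T = 1.090060 − 1.306075 = -0.216015
risk-neutral PD = N(−d₂) = N(0.216015) = 0.585512

PD=0.5855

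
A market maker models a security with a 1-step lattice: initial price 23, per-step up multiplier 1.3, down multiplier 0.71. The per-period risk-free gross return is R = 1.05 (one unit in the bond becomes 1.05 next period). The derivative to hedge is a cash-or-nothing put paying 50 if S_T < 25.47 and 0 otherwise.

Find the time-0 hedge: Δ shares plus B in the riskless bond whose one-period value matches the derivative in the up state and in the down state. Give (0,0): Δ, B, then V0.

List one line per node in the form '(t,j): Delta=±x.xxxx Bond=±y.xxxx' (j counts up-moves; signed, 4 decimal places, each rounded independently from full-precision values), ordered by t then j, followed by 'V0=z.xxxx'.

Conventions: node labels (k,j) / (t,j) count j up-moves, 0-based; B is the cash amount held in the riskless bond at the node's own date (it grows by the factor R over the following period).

(0,0): Delta=-3.6846 Bond=104.9233
V0=20.1776

Under the risk-neutral measure, an up-move has probability p* = (R−d)/(u−d) = 0.5763 and values discount at R = 1.05.
At maturity the claim pays: V(1,0)=50.0000, V(1,1)=0.0000
(0,0): S=23.0000. Δ = (V_up−V_dn)/(S_up−S_dn) = (0.0000−50.0000)/(29.9000−16.3300) = -3.6846. V = [p*·0.0000 + (1−p*)·50.0000]/1.05 = 20.1776. B = V − Δ·S = 104.9233.
As a check, the time-0 holding Δ(0,0)·S0 + B(0,0) comes to 20.1776 — exactly V0.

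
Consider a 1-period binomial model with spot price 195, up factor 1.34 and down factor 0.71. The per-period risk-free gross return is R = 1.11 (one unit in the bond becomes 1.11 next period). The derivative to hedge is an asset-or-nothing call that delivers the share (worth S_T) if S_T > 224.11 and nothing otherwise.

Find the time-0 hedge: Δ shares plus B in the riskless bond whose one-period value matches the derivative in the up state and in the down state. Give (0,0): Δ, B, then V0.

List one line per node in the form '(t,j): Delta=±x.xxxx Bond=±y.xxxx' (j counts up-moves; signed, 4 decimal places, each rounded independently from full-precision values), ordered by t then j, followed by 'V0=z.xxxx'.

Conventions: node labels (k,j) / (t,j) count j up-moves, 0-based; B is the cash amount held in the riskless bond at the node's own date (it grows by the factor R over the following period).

The replicating-portfolio and risk-neutral prices coincide; use p* = (1.11−0.71)/(1.34−0.71) = 0.6349 for the latter.
Payoffs at expiry: V(1,0)=0.0000, V(1,1)=261.3000
(0,0): S=195.0000. Δ = (V_up−V_dn)/(S_up−S_dn) = (261.3000−0.0000)/(261.3000−138.4500) = 2.1270. V = [p*·261.3000 + (1−p*)·0.0000]/1.11 = 149.4637. B = V − Δ·S = -265.2982.
Check: Δ(0,0)·S0 + B(0,0) = 149.4637 = V0.

(0,0): Delta=2.1270 Bond=-265.2982
V0=149.4637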